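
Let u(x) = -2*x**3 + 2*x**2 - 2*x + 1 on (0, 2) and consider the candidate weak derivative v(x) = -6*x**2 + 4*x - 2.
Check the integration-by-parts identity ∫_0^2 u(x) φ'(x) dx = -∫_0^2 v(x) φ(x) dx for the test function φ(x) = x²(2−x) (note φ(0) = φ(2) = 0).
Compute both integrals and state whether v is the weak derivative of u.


LHS = 136/15, RHS = 136/15. Yes, v = u' weakly.

u(x) = -2*x**3 + 2*x**2 - 2*x + 1, classical derivative u'(x) = -6*x**2 + 4*x - 2.
φ(x) = x²(2−x), so φ'(x) = x*(4 - 3*x).
Note φ(0) = φ(2) = 0, so the boundary term u·φ vanishes.
LHS = ∫_0^2 u(x) φ'(x) dx = ∫_0^2 (6*x^5 - 14*x^4 + 14*x^3 - 11*x^2 + 4*x) dx. Term by term:
  ∫_0^2 6*x^5 dx = 64;  ∫_0^2 -14*x^4 dx = -448/5;  ∫_0^2 14*x^3 dx = 56;
  ∫_0^2 -11*x^2 dx = -88/3;  ∫_0^2 4*x dx = 8.
Sum: 64 − 448/5 + 56 − 88/3 + 8 = 136/15.
So LHS = 136/15.
∫_0^2 v(x) φ(x) dx = ∫_0^2 (6*x^5 - 16*x^4 + 10*x^3 - 4*x^2) dx. Term by term:
  ∫_0^2 6*x^5 dx = 64;  ∫_0^2 -16*x^4 dx = -512/5;  ∫_0^2 10*x^3 dx = 40;
  ∫_0^2 -4*x^2 dx = -32/3.
Sum: 64 − 512/5 + 40 − 32/3 = -136/15.
So RHS = -∫_0^2 v(x) φ(x) dx = 136/15.
LHS = RHS, so the identity holds for this test φ.
Moreover u is smooth here and v(x) = u'(x) = -6*x**2 + 4*x - 2 pointwise, so the identity holds for every test function. Hence v is the weak derivative of u.


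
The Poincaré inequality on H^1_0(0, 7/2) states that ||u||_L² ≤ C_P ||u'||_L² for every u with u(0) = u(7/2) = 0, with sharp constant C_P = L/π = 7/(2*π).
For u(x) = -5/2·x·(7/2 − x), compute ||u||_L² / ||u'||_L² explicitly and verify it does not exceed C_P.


||u||_L² / ||u'||_L² = 7*sqrt(10)/20 < C_P = 7/(2*π).

u(x) = -5/2·x·(7/2 − x), so u'(x) = 5*x - 35/4.
u(x) = -5/2·x·(7/2 − x) vanishes at x = 0 and x = 7/2, so u ∈ H^1_0(0, 7/2). Differentiate via the product rule and integrate the resulting polynomials term by term.
  ∫_0^7/2 u² dx = ∫_0^7/2 (25*x^4/4 - 175*x^3/4 + 1225*x^2/16) dx. Term by term:
    ∫_0^7/2 25*x^4/4 dx = 84035/128;  ∫_0^7/2 -175*x^3/4 dx = -420175/256;  ∫_0^7/2 1225*x^2/16 dx = 420175/384.
  Sum: 84035/128 − 420175/256 + 420175/384 = 84035/768.
  ∫_0^7/2 (u')² dx = ∫_0^7/2 (25*x^2 - 175*x/2 + 1225/16) dx. Term by term:
    ∫_0^7/2 25*x^2 dx = 8575/24;  ∫_0^7/2 -175*x/2 dx = -8575/16;  ∫_0^7/2 1225/16 dx = 8575/32.
  Sum: 8575/24 − 8575/16 + 8575/32 = 8575/96.
∫_0^7/2 u² dx = 84035/768, so ||u||_L² = 49*sqrt(105)/48.
∫_0^7/2 (u')² dx = 8575/96, so ||u'||_L² = 35*sqrt(42)/24.
Ratio ||u||_L² / ||u'||_L² = 7*sqrt(10)/20.
Sharp Poincaré constant on H^1_0(0, 7/2) is C_P = L/π = 7/(2*π), achieved by sin(2*π/7·x).
A polynomial bump cannot attain the sharp Poincaré constant (only the first sine eigenfunction does), so the ratio is strictly less than C_P, consistent with ||u||_L² ≤ C_P ||u'||_L².


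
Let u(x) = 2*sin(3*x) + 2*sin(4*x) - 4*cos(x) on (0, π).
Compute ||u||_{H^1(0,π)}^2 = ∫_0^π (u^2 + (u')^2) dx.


||u||_{H^1(0,π)}^2 = -256/15 + 70*π

u'(x) = 4*sin(x) + 6*cos(3*x) + 8*cos(4*x).
Expand u² and (u')² and integrate term by term on (0, π), using: for integers n ≥ 1, ∫_0^π sin²(nx) dx = ∫_0^π cos²(nx) dx = π/2; for n ≠ n', ∫_0^π sin(nx)sin(n'x) dx = ∫_0^π cos(nx)cos(n'x) dx = 0; and by product-to-sum, ∫_0^π sin(nx)cos(n'x) dx = ½∫_0^π [sin((n+n')x) + sin((n−n')x)] dx, which is 0 when n+n' is even and 2n/(n²−n'²) when n+n' is odd (it need not vanish on (0, π)).
  u² squared terms: (-4)²·∫cos(x)² dx = 16·π/2 = 8*π;  (2)²·∫sin(3x)² dx = 4·π/2 = 2*π;  (2)²·∫sin(4x)² dx = 4·π/2 = 2*π.
  u² cross terms: 2·(-4)·(2)·∫cos(x)·sin(3x) dx = -16·(0) = 0;  2·(-4)·(2)·∫cos(x)·sin(4x) dx = -16·(8/15) = -128/15;  2·(2)·(2)·∫sin(3x)·sin(4x) dx = 8·(0) = 0.
  So ∫_0^π u² dx = 8*π + 2*π + 2*π + 0 − 128/15 + 0 = -128/15 + 12*π.
  (u')² squared terms: (4)²·∫sin(x)² dx = 16·π/2 = 8*π;  (6)²·∫cos(3x)² dx = 36·π/2 = 18*π;  (8)²·∫cos(4x)² dx = 64·π/2 = 32*π.
  (u')² cross terms: 2·(4)·(6)·∫sin(x)·cos(3x) dx = 48·(0) = 0;  2·(4)·(8)·∫sin(x)·cos(4x) dx = 64·(-2/15) = -128/15;  2·(6)·(8)·∫cos(3x)·cos(4x) dx = 96·(0) = 0.
  So ∫_0^π (u')² dx = 8*π + 18*π + 32*π + 0 − 128/15 + 0 = -128/15 + 58*π.
||u||_{H^1}^2 = (-128/15 + 12*π) + (-128/15 + 58*π) = -256/15 + 70*π.


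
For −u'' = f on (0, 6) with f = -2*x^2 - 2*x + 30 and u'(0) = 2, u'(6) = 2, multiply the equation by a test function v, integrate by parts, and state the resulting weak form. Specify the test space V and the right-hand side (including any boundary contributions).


V = H^1(0, 6) (v unrestricted at boundary; u is determined up to an additive constant); weak form: ∫_0^6 u'v' dx = ∫_0^6 (-2*x^2 - 2*x + 30) v dx + 2·v(6) − 2·v(0) for all v ∈ V.

Multiply both sides by a test function v and integrate from 0 to 6:
  ∫_0^6 −u''(x) v(x) dx = ∫_0^6 f(x) v(x) dx.
Integrate the LHS by parts once:
  ∫_0^6 −u'' v dx = −[u'(x) v(x)]_0^6 + ∫_0^6 u'(x) v'(x) dx.
Thus ∫_0^6 u'(x) v'(x) dx = ∫_0^6 f(x) v(x) dx + [u'(x) v(x)]_0^6.
Choose V so that boundary terms are either known or forced to vanish.
u has inhomogeneous Neumann u'(0) = 2, u'(6) = 2. [u' v]_0^6 = (2)·v(6) − (2)·v(0) = 2·v(6) − 2·v(0). Take V = H^1(0, 6); boundary term becomes part of RHS.
Weak formulation: find u (satisfying any essential BC) such that ∫_0^6 u'(x) v'(x) dx = ∫_0^6 f v dx + 2·v(6) − 2·v(0) for all v ∈ V (Neumann data are natural BCs: they enter the RHS as boundary terms).
Substituting f(x) = -2*x^2 - 2*x + 30, the right-hand side is ∫_0^6 (-2*x^2 - 2*x + 30) v dx + 2·v(6) − 2·v(0).
Compatibility check (pure Neumann): taking v ≡ 1 ∈ V gives 0 = ∫_0^6 f dx + (2) − (2), i.e. ∫_0^6 f dx must equal u'(0) − u'(6) = 0. Indeed ∫_0^6 (-2*x^2 - 2*x + 30) dx = 0, so the data are compatible. The solution is then unique only up to an additive constant (fix it e.g. by requiring ∫_0^6 u dx = 0).


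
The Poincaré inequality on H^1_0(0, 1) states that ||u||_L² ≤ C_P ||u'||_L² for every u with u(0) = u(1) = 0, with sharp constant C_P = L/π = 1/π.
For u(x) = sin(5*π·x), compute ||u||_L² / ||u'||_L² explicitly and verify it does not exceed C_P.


||u||_L² / ||u'||_L² = 1/(5*π) < C_P = 1/π.

u(x) = sin(5*π·x), so u'(x) = 5*π*cos(5*π*x).
Writing u(x) = A·sin(kπx/L) with A = 1 and k = 5, use ∫_0^L sin²(kπx/L) dx = L/2 and ∫_0^L cos²(kπx/L) dx = L/2.
u² = 1·sin²(5*π·x) and (u')² = 25*π^2·cos²(5*π·x), and each of sin², cos² integrates to L/2 = 1/2 over (0, 1).
∫_0^1 u² dx = 1/2, so ||u||_L² = sqrt(2)/2.
∫_0^1 (u')² dx = 25*π^2/2, so ||u'||_L² = 5*sqrt(2)*π/2.
Ratio ||u||_L² / ||u'||_L² = 1/(5*π).
Sharp Poincaré constant on H^1_0(0, 1) is C_P = L/π = 1/π, achieved by sin(π·x).
This is the k = 5 harmonic; the ratio L/(kπ) is strictly less than C_P = L/π, consistent with the sharp inequality ||u||_L² ≤ C_P ||u'||_L².


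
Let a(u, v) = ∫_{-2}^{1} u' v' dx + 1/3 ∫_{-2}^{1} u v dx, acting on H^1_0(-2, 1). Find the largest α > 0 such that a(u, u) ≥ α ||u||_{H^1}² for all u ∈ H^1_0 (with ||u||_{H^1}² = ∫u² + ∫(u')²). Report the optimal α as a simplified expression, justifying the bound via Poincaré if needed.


α = (3 + π^2)/(9 + π^2)

Coercivity of a(·,·) on H^1_0(-2, 1) means a(u, u) ≥ α ||u||_{H^1}² for every u ∈ H^1_0.
The interval has length L = 3, and Poincaré/coercivity depend only on L. Here a(u, u) = ∫(u')² + (1/3)·∫u².
Here 0 < c = 1/3 < 1. The condition a(u,u) ≥ α||u||_{H^1}² reads (1−α)∫(u')² ≥ (α−c)∫u². Any admissible α is ≤ 1 (rapidly oscillating u have ∫u²/∫(u')² → 0), and α = 1 would force 0 ≥ (1−c)∫u², impossible since c < 1; so 1−α > 0. By the sharp Poincaré inequality on H^1_0 of an interval of length L, ∫(u')² ≥ (π/L)²∫u² with equality for the first sine mode sin(π(x−x₀)/L) (x₀ the left endpoint), so the inequality holds for all u iff (1−α)(π/L)² ≥ α − c, i.e. α ≤ ((π/L)² + c)/((π/L)² + 1) = (1 + c(L/π)²)/(1 + (L/π)²). With (π/L)² = π^2/9 and c = 1/3, the largest admissible constant is α = ((π/L)² + c)/((π/L)² + 1).
Simplifying, α = (3 + π^2)/(9 + π^2).


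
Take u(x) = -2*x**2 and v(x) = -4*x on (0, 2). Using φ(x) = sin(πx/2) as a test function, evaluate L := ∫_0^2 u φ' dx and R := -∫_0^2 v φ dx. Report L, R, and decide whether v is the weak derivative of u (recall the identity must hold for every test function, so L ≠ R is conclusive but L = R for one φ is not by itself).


LHS = 16/π, RHS = 16/π. Yes, v = u' weakly.

u(x) = -2*x**2, classical derivative u'(x) = -4*x.
φ(x) = sin(πx/2), so φ'(x) = π*cos(π*x/2)/2.
Note φ(0) = φ(2) = 0, so the boundary term u·φ vanishes.
LHS = ∫_0^2 u(x) φ'(x) dx = ∫_0^2 (-π*x^2*cos(π*x/2)) dx. Term by term:
  ∫_0^2 -π*x^2*cos(π*x/2) dx = 16/π.
So LHS = 16/π.
∫_0^2 v(x) φ(x) dx = ∫_0^2 (-4*x*sin(π*x/2)) dx. Term by term:
  ∫_0^2 -4*x*sin(π*x/2) dx = -16/π.
So RHS = -∫_0^2 v(x) φ(x) dx = 16/π.
LHS = RHS, so the identity holds for this test φ.
Moreover u is smooth here and v(x) = u'(x) = -4*x pointwise, so the identity holds for every test function. Hence v is the weak derivative of u.


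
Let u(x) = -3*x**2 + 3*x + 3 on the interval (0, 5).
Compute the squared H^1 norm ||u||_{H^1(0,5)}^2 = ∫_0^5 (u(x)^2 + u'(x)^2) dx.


||u||_{H^1}^2 = 7605/2

The H^1 norm (squared) on an interval (0, L) is
  ||u||_{H^1}^2 = ∫_0^L u(x)^2 dx + ∫_0^L u'(x)^2 dx.
Compute u'(x) = 3 - 6*x.
Then u(x)^2 = 9*x**4 - 18*x**3 - 9*x**2 + 18*x + 9 and u'(x)^2 = 36*x**2 - 36*x + 9.
Integrate each monomial from 0 to 5 using ∫_0^5 c·x^n dx = c·5^(n+1)/(n+1):
  ∫_0^5 u(x)^2 dx = ∫_0^5 (9*x^4 - 18*x^3 - 9*x^2 + 18*x + 9) dx. Term by term:
    ∫_0^5 9*x^4 dx = 5625;  ∫_0^5 -18*x^3 dx = -5625/2;  ∫_0^5 -9*x^2 dx = -375;
    ∫_0^5 18*x dx = 225;  ∫_0^5 9 dx = 45.
  Sum: 5625 − 5625/2 − 375 + 225 + 45 = 5415/2.
  ∫_0^5 u'(x)^2 dx = ∫_0^5 (36*x^2 - 36*x + 9) dx. Term by term:
    ∫_0^5 36*x^2 dx = 1500;  ∫_0^5 -36*x dx = -450;  ∫_0^5 9 dx = 45.
  Sum: 1500 − 450 + 45 = 1095.
Adding: ||u||_{H^1}^2 = 5415/2 + 1095 = 7605/2.


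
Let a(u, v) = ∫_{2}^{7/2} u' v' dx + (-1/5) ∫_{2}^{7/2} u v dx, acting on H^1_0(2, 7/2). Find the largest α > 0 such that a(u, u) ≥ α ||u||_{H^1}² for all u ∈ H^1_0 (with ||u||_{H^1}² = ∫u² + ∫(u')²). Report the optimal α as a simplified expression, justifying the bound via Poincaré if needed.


α = (-9 + 20*π^2)/(5*(9 + 4*π^2))

Coercivity of a(·,·) on H^1_0(2, 7/2) means a(u, u) ≥ α ||u||_{H^1}² for every u ∈ H^1_0.
The interval has length L = 3/2, and Poincaré/coercivity depend only on L. Here a(u, u) = ∫(u')² + (-1/5)·∫u².
Here c = -1/5 < 0 with |c| < (π/L)² = 4*π^2/9, so coercivity still holds. The condition a(u,u) ≥ α||u||_{H^1}² reads (1−α)∫(u')² ≥ (α−c)∫u². Any admissible α is ≤ 1 (rapidly oscillating u have ∫u²/∫(u')² → 0), and α = 1 would force 0 ≥ (1−c)∫u², impossible since c < 1; so 1−α > 0. By the sharp Poincaré inequality on H^1_0 of an interval of length L, ∫(u')² ≥ (π/L)²∫u² with equality for the first sine mode sin(π(x−x₀)/L) (x₀ the left endpoint), so the inequality holds for all u iff (1−α)(π/L)² ≥ α − c, i.e. α ≤ ((π/L)² + c)/((π/L)² + 1) = (1 + c(L/π)²)/(1 + (L/π)²). (Direct route, valid since c ≤ 0: Poincaré gives c∫u² ≥ c(L/π)²∫(u')², so a(u,u) ≥ (1 + c(L/π)²)∫(u')², while ||u||_{H^1}² ≤ (1 + (L/π)²)∫(u')²; dividing yields the same α.) With (π/L)² = 4*π^2/9 and c = -1/5, the largest admissible constant is α = ((π/L)² + c)/((π/L)² + 1).
Simplifying, α = (-9 + 20*π^2)/(5*(9 + 4*π^2)).


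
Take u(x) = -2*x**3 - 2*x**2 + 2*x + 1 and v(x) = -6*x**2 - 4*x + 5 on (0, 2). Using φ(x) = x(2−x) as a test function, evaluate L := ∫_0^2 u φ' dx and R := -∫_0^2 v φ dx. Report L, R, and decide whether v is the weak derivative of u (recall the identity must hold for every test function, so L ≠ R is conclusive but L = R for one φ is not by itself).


LHS = 184/15, RHS = 124/15. No, v is not the weak derivative of u.

u(x) = -2*x**3 - 2*x**2 + 2*x + 1, classical derivative u'(x) = -6*x**2 - 4*x + 2.
φ(x) = x(2−x), so φ'(x) = 2 - 2*x.
Note φ(0) = φ(2) = 0, so the boundary term u·φ vanishes.
LHS = ∫_0^2 u(x) φ'(x) dx = ∫_0^2 (4*x^4 - 8*x^2 + 2*x + 2) dx. Term by term:
  ∫_0^2 4*x^4 dx = 128/5;  ∫_0^2 -8*x^2 dx = -64/3;  ∫_0^2 2*x dx = 4;
  ∫_0^2 2 dx = 4.
Sum: 128/5 − 64/3 + 4 + 4 = 184/15.
So LHS = 184/15.
∫_0^2 v(x) φ(x) dx = ∫_0^2 (6*x^4 - 8*x^3 - 13*x^2 + 10*x) dx. Term by term:
  ∫_0^2 6*x^4 dx = 192/5;  ∫_0^2 -8*x^3 dx = -32;  ∫_0^2 -13*x^2 dx = -104/3;
  ∫_0^2 10*x dx = 20.
Sum: 192/5 − 32 − 104/3 + 20 = -124/15.
So RHS = -∫_0^2 v(x) φ(x) dx = 124/15.
LHS − RHS = 4 ≠ 0, so the identity fails.
(For a valid weak derivative the identity must hold for EVERY test function, in particular this one. The failure shows v is NOT the weak derivative of u.)
Correct weak derivative would be u'(x) = -6*x**2 - 4*x + 2.


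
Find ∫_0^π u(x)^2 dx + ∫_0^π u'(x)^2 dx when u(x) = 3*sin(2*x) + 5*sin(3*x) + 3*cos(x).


||u||_{H^1(0,π)}^2 = 48 + 313*π/2

u'(x) = -3*sin(x) + 6*cos(2*x) + 15*cos(3*x).
Expand u² and (u')² and integrate term by term on (0, π), using: for integers n ≥ 1, ∫_0^π sin²(nx) dx = ∫_0^π cos²(nx) dx = π/2; for n ≠ n', ∫_0^π sin(nx)sin(n'x) dx = ∫_0^π cos(nx)cos(n'x) dx = 0; and by product-to-sum, ∫_0^π sin(nx)cos(n'x) dx = ½∫_0^π [sin((n+n')x) + sin((n−n')x)] dx, which is 0 when n+n' is even and 2n/(n²−n'²) when n+n' is odd (it need not vanish on (0, π)).
  u² squared terms: (3)²·∫cos(x)² dx = 9·π/2 = 9*π/2;  (3)²·∫sin(2x)² dx = 9·π/2 = 9*π/2;  (5)²·∫sin(3x)² dx = 25·π/2 = 25*π/2.
  u² cross terms: 2·(3)·(3)·∫cos(x)·sin(2x) dx = 18·(4/3) = 24;  2·(3)·(5)·∫cos(x)·sin(3x) dx = 30·(0) = 0;  2·(3)·(5)·∫sin(2x)·sin(3x) dx = 30·(0) = 0.
  So ∫_0^π u² dx = 9*π/2 + 9*π/2 + 25*π/2 + 24 + 0 + 0 = 24 + 43*π/2.
  (u')² squared terms: (-3)²·∫sin(x)² dx = 9·π/2 = 9*π/2;  (6)²·∫cos(2x)² dx = 36·π/2 = 18*π;  (15)²·∫cos(3x)² dx = 225·π/2 = 225*π/2.
  (u')² cross terms: 2·(-3)·(6)·∫sin(x)·cos(2x) dx = -36·(-2/3) = 24;  2·(-3)·(15)·∫sin(x)·cos(3x) dx = -90·(0) = 0;  2·(6)·(15)·∫cos(2x)·cos(3x) dx = 180·(0) = 0.
  So ∫_0^π (u')² dx = 9*π/2 + 18*π + 225*π/2 + 24 + 0 + 0 = 24 + 135*π.
||u||_{H^1}^2 = (24 + 43*π/2) + (24 + 135*π) = 48 + 313*π/2.


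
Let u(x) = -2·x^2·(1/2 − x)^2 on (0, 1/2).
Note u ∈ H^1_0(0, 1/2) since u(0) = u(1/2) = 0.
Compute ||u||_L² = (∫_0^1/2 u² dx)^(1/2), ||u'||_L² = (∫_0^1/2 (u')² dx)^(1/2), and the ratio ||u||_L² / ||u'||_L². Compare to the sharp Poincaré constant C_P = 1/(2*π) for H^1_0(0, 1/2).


||u||_L² / ||u'||_L² = sqrt(3)/12 < C_P = 1/(2*π).

u(x) = -2·x^2·(1/2 − x)^2, so u'(x) = x*(-8*x^2 + 6*x - 1).
u(x) = -2·x^2·(1/2 − x)^2 vanishes at x = 0 and x = 1/2, so u ∈ H^1_0(0, 1/2). Differentiate via the product rule and integrate the resulting polynomials term by term.
  ∫_0^1/2 u² dx = ∫_0^1/2 (4*x^8 - 8*x^7 + 6*x^6 - 2*x^5 + x^4/4) dx. Term by term:
    ∫_0^1/2 4*x^8 dx = 1/1152;  ∫_0^1/2 -8*x^7 dx = -1/256;  ∫_0^1/2 6*x^6 dx = 3/448;
    ∫_0^1/2 -2*x^5 dx = -1/192;  ∫_0^1/2 x^4/4 dx = 1/640.
  Sum: 1/1152 − 1/256 + 3/448 − 1/192 + 1/640 = 1/80640.
  ∫_0^1/2 (u')² dx = ∫_0^1/2 (64*x^6 - 96*x^5 + 52*x^4 - 12*x^3 + x^2) dx. Term by term:
    ∫_0^1/2 64*x^6 dx = 1/14;  ∫_0^1/2 -96*x^5 dx = -1/4;  ∫_0^1/2 52*x^4 dx = 13/40;
    ∫_0^1/2 -12*x^3 dx = -3/16;  ∫_0^1/2 x^2 dx = 1/24.
  Sum: 1/14 − 1/4 + 13/40 − 3/16 + 1/24 = 1/1680.
∫_0^1/2 u² dx = 1/80640, so ||u||_L² = sqrt(35)/1680.
∫_0^1/2 (u')² dx = 1/1680, so ||u'||_L² = sqrt(105)/420.
Ratio ||u||_L² / ||u'||_L² = sqrt(3)/12.
Sharp Poincaré constant on H^1_0(0, 1/2) is C_P = L/π = 1/(2*π), achieved by sin(2*π·x).
A polynomial bump cannot attain the sharp Poincaré constant (only the first sine eigenfunction does), so the ratio is strictly less than C_P, consistent with ||u||_L² ≤ C_P ||u'||_L².


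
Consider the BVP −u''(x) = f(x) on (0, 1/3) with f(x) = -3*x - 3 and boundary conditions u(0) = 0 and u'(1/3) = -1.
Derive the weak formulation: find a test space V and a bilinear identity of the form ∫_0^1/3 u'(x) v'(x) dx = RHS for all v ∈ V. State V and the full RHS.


V = {v ∈ H^1(0, 1/3) : v(0) = 0} (test functions vanish at x = 0 where u is specified); weak form: ∫_0^1/3 u'v' dx = ∫_0^1/3 (-3*x - 3) v dx − v(1/3) for all v ∈ V.

Multiply both sides by a test function v and integrate from 0 to 1/3:
  ∫_0^1/3 −u''(x) v(x) dx = ∫_0^1/3 f(x) v(x) dx.
Integrate the LHS by parts once:
  ∫_0^1/3 −u'' v dx = −[u'(x) v(x)]_0^1/3 + ∫_0^1/3 u'(x) v'(x) dx.
Thus ∫_0^1/3 u'(x) v'(x) dx = ∫_0^1/3 f(x) v(x) dx + [u'(x) v(x)]_0^1/3.
Choose V so that boundary terms are either known or forced to vanish.
Mixed BC: u(0) = 0 (Dirichlet) and u'(1/3) = -1 (Neumann). Define V = {v ∈ H^1(0, 1/3) : v(0) = 0}. Then [u' v]_0^1/3 = u'(1/3)·v(1/3) − u'(0)·0 = − v(1/3).
Weak formulation: find u (satisfying any essential BC) such that ∫_0^1/3 u'(x) v'(x) dx = ∫_0^1/3 f v dx − v(1/3) for all v ∈ V (Dirichlet at 0 absorbed into V; Neumann datum at x = 1/3 contributes the boundary term).
Substituting f(x) = -3*x - 3, the right-hand side is ∫_0^1/3 (-3*x - 3) v dx − v(1/3).


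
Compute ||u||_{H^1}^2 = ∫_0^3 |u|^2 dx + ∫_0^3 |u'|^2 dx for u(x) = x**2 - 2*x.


||u||_{H^1}^2 = 78/5

The H^1 norm (squared) on an interval (0, L) is
  ||u||_{H^1}^2 = ∫_0^L u(x)^2 dx + ∫_0^L u'(x)^2 dx.
Compute u'(x) = 2*x - 2.
Then u(x)^2 = x**4 - 4*x**3 + 4*x**2 and u'(x)^2 = 4*x**2 - 8*x + 4.
Integrate each monomial from 0 to 3 using ∫_0^3 c·x^n dx = c·3^(n+1)/(n+1):
  ∫_0^3 u(x)^2 dx = ∫_0^3 (x^4 - 4*x^3 + 4*x^2) dx. Term by term:
    ∫_0^3 x^4 dx = 243/5;  ∫_0^3 -4*x^3 dx = -81;  ∫_0^3 4*x^2 dx = 36.
  Sum: 243/5 − 81 + 36 = 18/5.
  ∫_0^3 u'(x)^2 dx = ∫_0^3 (4*x^2 - 8*x + 4) dx. Term by term:
    ∫_0^3 4*x^2 dx = 36;  ∫_0^3 -8*x dx = -36;  ∫_0^3 4 dx = 12.
  Sum: 36 − 36 + 12 = 12.
Adding: ||u||_{H^1}^2 = 18/5 + 12 = 78/5.


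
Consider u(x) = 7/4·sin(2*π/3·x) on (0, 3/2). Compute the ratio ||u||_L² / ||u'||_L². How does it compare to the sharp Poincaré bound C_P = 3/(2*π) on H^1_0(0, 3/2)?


||u||_L² / ||u'||_L² = 3/(2*π) = C_P.

u(x) = 7/4·sin(2*π/3·x), so u'(x) = 7*π*cos(2*π*x/3)/6.
Writing u(x) = A·sin(kπx/L) with A = 7/4 and k = 1, use ∫_0^L sin²(kπx/L) dx = L/2 and ∫_0^L cos²(kπx/L) dx = L/2.
u² = 49/16·sin²(2*π/3·x) and (u')² = 49*π^2/36·cos²(2*π/3·x), and each of sin², cos² integrates to L/2 = 3/4 over (0, 3/2).
∫_0^3/2 u² dx = 147/64, so ||u||_L² = 7*sqrt(3)/8.
∫_0^3/2 (u')² dx = 49*π^2/48, so ||u'||_L² = 7*sqrt(3)*π/12.
Ratio ||u||_L² / ||u'||_L² = 3/(2*π).
Sharp Poincaré constant on H^1_0(0, 3/2) is C_P = L/π = 3/(2*π), achieved by sin(2*π/3·x).
This is the k = 1 eigenfunction (up to amplitude), so the ratio equals the sharp Poincaré constant exactly.


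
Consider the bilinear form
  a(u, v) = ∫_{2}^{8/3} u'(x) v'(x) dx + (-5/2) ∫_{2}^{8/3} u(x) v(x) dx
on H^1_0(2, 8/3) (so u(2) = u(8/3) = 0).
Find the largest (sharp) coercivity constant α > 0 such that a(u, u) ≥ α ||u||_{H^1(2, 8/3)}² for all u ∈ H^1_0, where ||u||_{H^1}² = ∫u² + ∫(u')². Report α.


α = (-10 + 9*π^2)/(4 + 9*π^2)

Coercivity of a(·,·) on H^1_0(2, 8/3) means a(u, u) ≥ α ||u||_{H^1}² for every u ∈ H^1_0.
The interval has length L = 2/3, and Poincaré/coercivity depend only on L. Here a(u, u) = ∫(u')² + (-5/2)·∫u².
Here c = -5/2 < 0 with |c| < (π/L)² = 9*π^2/4, so coercivity still holds. The condition a(u,u) ≥ α||u||_{H^1}² reads (1−α)∫(u')² ≥ (α−c)∫u². Any admissible α is ≤ 1 (rapidly oscillating u have ∫u²/∫(u')² → 0), and α = 1 would force 0 ≥ (1−c)∫u², impossible since c < 1; so 1−α > 0. By the sharp Poincaré inequality on H^1_0 of an interval of length L, ∫(u')² ≥ (π/L)²∫u² with equality for the first sine mode sin(π(x−x₀)/L) (x₀ the left endpoint), so the inequality holds for all u iff (1−α)(π/L)² ≥ α − c, i.e. α ≤ ((π/L)² + c)/((π/L)² + 1) = (1 + c(L/π)²)/(1 + (L/π)²). (Direct route, valid since c ≤ 0: Poincaré gives c∫u² ≥ c(L/π)²∫(u')², so a(u,u) ≥ (1 + c(L/π)²)∫(u')², while ||u||_{H^1}² ≤ (1 + (L/π)²)∫(u')²; dividing yields the same α.) With (π/L)² = 9*π^2/4 and c = -5/2, the largest admissible constant is α = ((π/L)² + c)/((π/L)² + 1).
Simplifying, α = (-10 + 9*π^2)/(4 + 9*π^2).


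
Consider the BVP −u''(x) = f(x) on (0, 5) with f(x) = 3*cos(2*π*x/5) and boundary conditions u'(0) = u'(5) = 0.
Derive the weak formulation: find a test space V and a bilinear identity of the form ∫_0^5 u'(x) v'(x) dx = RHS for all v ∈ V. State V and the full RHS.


V = H^1(0, 5) (no boundary constraint on v; u is determined up to an additive constant); weak form: ∫_0^5 u'v' dx = ∫_0^5 (3*cos(2*π*x/5)) v dx for all v ∈ V.

Multiply both sides by a test function v and integrate from 0 to 5:
  ∫_0^5 −u''(x) v(x) dx = ∫_0^5 f(x) v(x) dx.
Integrate the LHS by parts once:
  ∫_0^5 −u'' v dx = −[u'(x) v(x)]_0^5 + ∫_0^5 u'(x) v'(x) dx.
Thus ∫_0^5 u'(x) v'(x) dx = ∫_0^5 f(x) v(x) dx + [u'(x) v(x)]_0^5.
Choose V so that boundary terms are either known or forced to vanish.
u has homogeneous Neumann: u'(0) = u'(5) = 0. So [u' v]_0^5 = 0·v(5) − 0·v(0) = 0 for any v; take V = H^1(0, 5).
Weak formulation: find u (satisfying any essential BC) such that ∫_0^5 u'(x) v'(x) dx = ∫_0^5 f v dx for all v ∈ V (homogeneous Neumann, so boundary terms vanish).
Substituting f(x) = 3*cos(2*π*x/5), the right-hand side is ∫_0^5 (3*cos(2*π*x/5)) v dx.
Compatibility check (pure Neumann): taking v ≡ 1 ∈ V gives 0 = ∫_0^5 f dx + (0) − (0), i.e. ∫_0^5 f dx must equal u'(0) − u'(5) = 0. Indeed ∫_0^5 (3*cos(2*π*x/5)) dx = 0, so the data are compatible. The solution is then unique only up to an additive constant (fix it e.g. by requiring ∫_0^5 u dx = 0).


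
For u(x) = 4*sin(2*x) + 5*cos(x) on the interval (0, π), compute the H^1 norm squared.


||u||_{H^1(0,π)}^2 = 320/3 + 65*π

u'(x) = -5*sin(x) + 8*cos(2*x).
Expand u² and (u')² and integrate term by term on (0, π), using: for integers n ≥ 1, ∫_0^π sin²(nx) dx = ∫_0^π cos²(nx) dx = π/2; for n ≠ n', ∫_0^π sin(nx)sin(n'x) dx = ∫_0^π cos(nx)cos(n'x) dx = 0; and by product-to-sum, ∫_0^π sin(nx)cos(n'x) dx = ½∫_0^π [sin((n+n')x) + sin((n−n')x)] dx, which is 0 when n+n' is even and 2n/(n²−n'²) when n+n' is odd (it need not vanish on (0, π)).
  u² squared terms: (4)²·∫sin(2x)² dx = 16·π/2 = 8*π;  (5)²·∫cos(x)² dx = 25·π/2 = 25*π/2.
  u² cross terms: 2·(4)·(5)·∫sin(2x)·cos(x) dx = 40·(4/3) = 160/3.
  So ∫_0^π u² dx = 8*π + 25*π/2 + 160/3 = 160/3 + 41*π/2.
  (u')² squared terms: (-5)²·∫sin(x)² dx = 25·π/2 = 25*π/2;  (8)²·∫cos(2x)² dx = 64·π/2 = 32*π.
  (u')² cross terms: 2·(-5)·(8)·∫sin(x)·cos(2x) dx = -80·(-2/3) = 160/3.
  So ∫_0^π (u')² dx = 25*π/2 + 32*π + 160/3 = 160/3 + 89*π/2.
||u||_{H^1}^2 = (160/3 + 41*π/2) + (160/3 + 89*π/2) = 320/3 + 65*π.


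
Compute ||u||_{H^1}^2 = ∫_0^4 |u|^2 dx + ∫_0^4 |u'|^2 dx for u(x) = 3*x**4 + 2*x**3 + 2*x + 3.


||u||_{H^1}^2 = 87216308/105

The H^1 norm (squared) on an interval (0, L) is
  ||u||_{H^1}^2 = ∫_0^L u(x)^2 dx + ∫_0^L u'(x)^2 dx.
Compute u'(x) = 12*x**3 + 6*x**2 + 2.
Then u(x)^2 = 9*x**8 + 12*x**7 + 4*x**6 + 12*x**5 + 26*x**4 + 12*x**3 + 4*x**2 + 12*x + 9 and u'(x)^2 = 144*x**6 + 144*x**5 + 36*x**4 + 48*x**3 + 24*x**2 + 4.
Integrate each monomial from 0 to 4 using ∫_0^4 c·x^n dx = c·4^(n+1)/(n+1):
  ∫_0^4 u(x)^2 dx = ∫_0^4 (9*x^8 + 12*x^7 + 4*x^6 + 12*x^5 + 26*x^4 + 12*x^3 + 4*x^2 + 12*x + 9) dx. Term by term:
    ∫_0^4 9*x^8 dx = 262144;  ∫_0^4 12*x^7 dx = 98304;  ∫_0^4 4*x^6 dx = 65536/7;
    ∫_0^4 12*x^5 dx = 8192;  ∫_0^4 26*x^4 dx = 26624/5;  ∫_0^4 12*x^3 dx = 768;
    ∫_0^4 4*x^2 dx = 256/3;  ∫_0^4 12*x dx = 96;  ∫_0^4 9 dx = 36.
  Sum: 262144 + 98304 + 65536/7 + 8192 + 26624/5 + 768 + 256/3 + 96 + 36 = 40352804/105.
  ∫_0^4 u'(x)^2 dx = ∫_0^4 (144*x^6 + 144*x^5 + 36*x^4 + 48*x^3 + 24*x^2 + 4) dx. Term by term:
    ∫_0^4 144*x^6 dx = 2359296/7;  ∫_0^4 144*x^5 dx = 98304;  ∫_0^4 36*x^4 dx = 36864/5;
    ∫_0^4 48*x^3 dx = 3072;  ∫_0^4 24*x^2 dx = 512;  ∫_0^4 4 dx = 16.
  Sum: 2359296/7 + 98304 + 36864/5 + 3072 + 512 + 16 = 15621168/35.
Adding: ||u||_{H^1}^2 = 40352804/105 + 15621168/35 = 87216308/105.


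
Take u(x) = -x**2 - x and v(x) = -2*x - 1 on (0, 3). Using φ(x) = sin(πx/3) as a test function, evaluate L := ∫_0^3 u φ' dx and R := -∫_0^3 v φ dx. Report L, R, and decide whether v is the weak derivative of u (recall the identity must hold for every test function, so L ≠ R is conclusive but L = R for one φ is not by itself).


LHS = 24/π, RHS = 24/π. Yes, v = u' weakly.

u(x) = -x**2 - x, classical derivative u'(x) = -2*x - 1.
φ(x) = sin(πx/3), so φ'(x) = π*cos(π*x/3)/3.
Note φ(0) = φ(3) = 0, so the boundary term u·φ vanishes.
LHS = ∫_0^3 u(x) φ'(x) dx = ∫_0^3 (-π*x^2*cos(π*x/3)/3 - π*x*cos(π*x/3)/3) dx. Term by term:
  ∫_0^3 -π*x*cos(π*x/3)/3 dx = 6/π;  ∫_0^3 -π*x^2*cos(π*x/3)/3 dx = 18/π.
Sum: 6/π + 18/π = 24/π.
So LHS = 24/π.
∫_0^3 v(x) φ(x) dx = ∫_0^3 (-2*x*sin(π*x/3) - sin(π*x/3)) dx. Term by term:
  ∫_0^3 -sin(π*x/3) dx = -6/π;  ∫_0^3 -2*x*sin(π*x/3) dx = -18/π.
Sum: -6/π − 18/π = -24/π.
So RHS = -∫_0^3 v(x) φ(x) dx = 24/π.
LHS = RHS, so the identity holds for this test φ.
Moreover u is smooth here and v(x) = u'(x) = -2*x - 1 pointwise, so the identity holds for every test function. Hence v is the weak derivative of u.


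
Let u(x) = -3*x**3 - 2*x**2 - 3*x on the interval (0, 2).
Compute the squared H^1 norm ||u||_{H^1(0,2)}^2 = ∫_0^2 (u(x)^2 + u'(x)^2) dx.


||u||_{H^1}^2 = 164266/105

The H^1 norm (squared) on an interval (0, L) is
  ||u||_{H^1}^2 = ∫_0^L u(x)^2 dx + ∫_0^L u'(x)^2 dx.
Compute u'(x) = -9*x**2 - 4*x - 3.
Then u(x)^2 = 9*x**6 + 12*x**5 + 22*x**4 + 12*x**3 + 9*x**2 and u'(x)^2 = 81*x**4 + 72*x**3 + 70*x**2 + 24*x + 9.
Integrate each monomial from 0 to 2 using ∫_0^2 c·x^n dx = c·2^(n+1)/(n+1):
  ∫_0^2 u(x)^2 dx = ∫_0^2 (9*x^6 + 12*x^5 + 22*x^4 + 12*x^3 + 9*x^2) dx. Term by term:
    ∫_0^2 9*x^6 dx = 1152/7;  ∫_0^2 12*x^5 dx = 128;  ∫_0^2 22*x^4 dx = 704/5;
    ∫_0^2 12*x^3 dx = 48;  ∫_0^2 9*x^2 dx = 24.
  Sum: 1152/7 + 128 + 704/5 + 48 + 24 = 17688/35.
  ∫_0^2 u'(x)^2 dx = ∫_0^2 (81*x^4 + 72*x^3 + 70*x^2 + 24*x + 9) dx. Term by term:
    ∫_0^2 81*x^4 dx = 2592/5;  ∫_0^2 72*x^3 dx = 288;  ∫_0^2 70*x^2 dx = 560/3;
    ∫_0^2 24*x dx = 48;  ∫_0^2 9 dx = 18.
  Sum: 2592/5 + 288 + 560/3 + 48 + 18 = 15886/15.
Adding: ||u||_{H^1}^2 = 17688/35 + 15886/15 = 164266/105.


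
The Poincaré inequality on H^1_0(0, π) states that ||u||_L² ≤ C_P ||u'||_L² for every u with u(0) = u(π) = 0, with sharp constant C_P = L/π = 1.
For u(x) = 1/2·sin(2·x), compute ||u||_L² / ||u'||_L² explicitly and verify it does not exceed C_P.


||u||_L² / ||u'||_L² = 1/2 < C_P = 1.

u(x) = 1/2·sin(2·x), so u'(x) = cos(2*x).
Writing u(x) = A·sin(kπx/L) with A = 1/2 and k = 2, use ∫_0^L sin²(kπx/L) dx = L/2 and ∫_0^L cos²(kπx/L) dx = L/2.
u² = 1/4·sin²(2·x) and (u')² = 1·cos²(2·x), and each of sin², cos² integrates to L/2 = π/2 over (0, π).
∫_0^π u² dx = π/8, so ||u||_L² = sqrt(2)*sqrt(π)/4.
∫_0^π (u')² dx = π/2, so ||u'||_L² = sqrt(2)*sqrt(π)/2.
Ratio ||u||_L² / ||u'||_L² = 1/2.
Sharp Poincaré constant on H^1_0(0, π) is C_P = L/π = 1, achieved by sin(x).
This is the k = 2 harmonic; the ratio L/(kπ) is strictly less than C_P = L/π, consistent with the sharp inequality ||u||_L² ≤ C_P ||u'||_L².


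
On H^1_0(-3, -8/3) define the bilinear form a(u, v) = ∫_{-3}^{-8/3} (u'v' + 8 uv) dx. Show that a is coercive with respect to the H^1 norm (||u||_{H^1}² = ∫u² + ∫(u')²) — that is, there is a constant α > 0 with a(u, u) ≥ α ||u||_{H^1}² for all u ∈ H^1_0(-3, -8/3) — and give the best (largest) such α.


α = 1

Coercivity of a(·,·) on H^1_0(-3, -8/3) means a(u, u) ≥ α ||u||_{H^1}² for every u ∈ H^1_0.
The interval has length L = 1/3, and Poincaré/coercivity depend only on L. Here a(u, u) = ∫(u')² + (8)·∫u².
Here c = 8 ≥ 1, so a(u,u) = ∫(u')² + c∫u² ≥ ∫(u')² + ∫u² = ||u||_{H^1}², i.e. α = 1 works. No larger α is possible: a(u,u) ≥ α||u||_{H^1}² means (1−α)∫(u')² ≥ (α−c)∫u², and for the modes u_n = sin(nπ(x−x₀)/L) (x₀ the left endpoint) one has ∫u_n²/∫(u_n')² = (L/(nπ))² → 0, so a(u_n,u_n)/||u_n||_{H^1}² → 1. Hence the optimal constant is α = 1.
Therefore α = 1.


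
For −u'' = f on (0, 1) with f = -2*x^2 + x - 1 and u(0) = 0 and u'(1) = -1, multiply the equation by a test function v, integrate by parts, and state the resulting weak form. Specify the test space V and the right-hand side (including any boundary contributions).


V = {v ∈ H^1(0, 1) : v(0) = 0} (test functions vanish at x = 0 where u is specified); weak form: ∫_0^1 u'v' dx = ∫_0^1 (-2*x^2 + x - 1) v dx − v(1) for all v ∈ V.

Multiply both sides by a test function v and integrate from 0 to 1:
  ∫_0^1 −u''(x) v(x) dx = ∫_0^1 f(x) v(x) dx.
Integrate the LHS by parts once:
  ∫_0^1 −u'' v dx = −[u'(x) v(x)]_0^1 + ∫_0^1 u'(x) v'(x) dx.
Thus ∫_0^1 u'(x) v'(x) dx = ∫_0^1 f(x) v(x) dx + [u'(x) v(x)]_0^1.
Choose V so that boundary terms are either known or forced to vanish.
Mixed BC: u(0) = 0 (Dirichlet) and u'(1) = -1 (Neumann). Define V = {v ∈ H^1(0, 1) : v(0) = 0}. Then [u' v]_0^1 = u'(1)·v(1) − u'(0)·0 = − v(1).
Weak formulation: find u (satisfying any essential BC) such that ∫_0^1 u'(x) v'(x) dx = ∫_0^1 f v dx − v(1) for all v ∈ V (Dirichlet at 0 absorbed into V; Neumann datum at x = 1 contributes the boundary term).
Substituting f(x) = -2*x^2 + x - 1, the right-hand side is ∫_0^1 (-2*x^2 + x - 1) v dx − v(1).


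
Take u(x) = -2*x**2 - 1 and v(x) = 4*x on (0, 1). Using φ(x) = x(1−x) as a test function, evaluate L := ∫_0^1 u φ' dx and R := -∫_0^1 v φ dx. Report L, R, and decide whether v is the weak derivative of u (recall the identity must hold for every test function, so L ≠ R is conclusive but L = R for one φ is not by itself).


LHS = 1/3, RHS = -1/3. No, v is not the weak derivative of u.

u(x) = -2*x**2 - 1, classical derivative u'(x) = -4*x.
φ(x) = x(1−x), so φ'(x) = 1 - 2*x.
Note φ(0) = φ(1) = 0, so the boundary term u·φ vanishes.
LHS = ∫_0^1 u(x) φ'(x) dx = ∫_0^1 (4*x^3 - 2*x^2 + 2*x - 1) dx. Term by term:
  ∫_0^1 4*x^3 dx = 1;  ∫_0^1 -2*x^2 dx = -2/3;  ∫_0^1 2*x dx = 1;
  ∫_0^1 -1 dx = -1.
Sum: 1 − 2/3 + 1 − 1 = 1/3.
So LHS = 1/3.
∫_0^1 v(x) φ(x) dx = ∫_0^1 (-4*x^3 + 4*x^2) dx. Term by term:
  ∫_0^1 -4*x^3 dx = -1;  ∫_0^1 4*x^2 dx = 4/3.
Sum: -1 + 4/3 = 1/3.
So RHS = -∫_0^1 v(x) φ(x) dx = -1/3.
LHS − RHS = 2/3 ≠ 0, so the identity fails.
(For a valid weak derivative the identity must hold for EVERY test function, in particular this one. The failure shows v is NOT the weak derivative of u.)
Correct weak derivative would be u'(x) = -4*x.


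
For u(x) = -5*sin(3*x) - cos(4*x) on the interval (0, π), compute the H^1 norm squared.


||u||_{H^1(0,π)}^2 = -1020/7 + 267*π/2

u'(x) = 4*sin(4*x) - 15*cos(3*x).
Expand u² and (u')² and integrate term by term on (0, π), using: for integers n ≥ 1, ∫_0^π sin²(nx) dx = ∫_0^π cos²(nx) dx = π/2; for n ≠ n', ∫_0^π sin(nx)sin(n'x) dx = ∫_0^π cos(nx)cos(n'x) dx = 0; and by product-to-sum, ∫_0^π sin(nx)cos(n'x) dx = ½∫_0^π [sin((n+n')x) + sin((n−n')x)] dx, which is 0 when n+n' is even and 2n/(n²−n'²) when n+n' is odd (it need not vanish on (0, π)).
  u² squared terms: (-1)²·∫cos(4x)² dx = 1·π/2 = π/2;  (-5)²·∫sin(3x)² dx = 25·π/2 = 25*π/2.
  u² cross terms: 2·(-1)·(-5)·∫cos(4x)·sin(3x) dx = 10·(-6/7) = -60/7.
  So ∫_0^π u² dx = π/2 + 25*π/2 − 60/7 = -60/7 + 13*π.
  (u')² squared terms: (-15)²·∫cos(3x)² dx = 225·π/2 = 225*π/2;  (4)²·∫sin(4x)² dx = 16·π/2 = 8*π.
  (u')² cross terms: 2·(-15)·(4)·∫cos(3x)·sin(4x) dx = -120·(8/7) = -960/7.
  So ∫_0^π (u')² dx = 225*π/2 + 8*π − 960/7 = -960/7 + 241*π/2.
||u||_{H^1}^2 = (-60/7 + 13*π) + (-960/7 + 241*π/2) = -1020/7 + 267*π/2.


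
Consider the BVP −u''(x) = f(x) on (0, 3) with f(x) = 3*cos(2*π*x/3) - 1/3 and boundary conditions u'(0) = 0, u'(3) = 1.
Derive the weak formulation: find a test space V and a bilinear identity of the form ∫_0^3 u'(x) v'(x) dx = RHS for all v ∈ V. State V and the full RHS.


V = H^1(0, 3) (v unrestricted at boundary; u is determined up to an additive constant); weak form: ∫_0^3 u'v' dx = ∫_0^3 (3*cos(2*π*x/3) - 1/3) v dx + v(3) for all v ∈ V.

Multiply both sides by a test function v and integrate from 0 to 3:
  ∫_0^3 −u''(x) v(x) dx = ∫_0^3 f(x) v(x) dx.
Integrate the LHS by parts once:
  ∫_0^3 −u'' v dx = −[u'(x) v(x)]_0^3 + ∫_0^3 u'(x) v'(x) dx.
Thus ∫_0^3 u'(x) v'(x) dx = ∫_0^3 f(x) v(x) dx + [u'(x) v(x)]_0^3.
Choose V so that boundary terms are either known or forced to vanish.
u has inhomogeneous Neumann u'(0) = 0, u'(3) = 1. [u' v]_0^3 = (1)·v(3) − (0)·v(0) = v(3). Take V = H^1(0, 3); boundary term becomes part of RHS.
Weak formulation: find u (satisfying any essential BC) such that ∫_0^3 u'(x) v'(x) dx = ∫_0^3 f v dx + v(3) for all v ∈ V (Neumann data are natural BCs: they enter the RHS as boundary terms).
Substituting f(x) = 3*cos(2*π*x/3) - 1/3, the right-hand side is ∫_0^3 (3*cos(2*π*x/3) - 1/3) v dx + v(3).
Compatibility check (pure Neumann): taking v ≡ 1 ∈ V gives 0 = ∫_0^3 f dx + (1) − (0), i.e. ∫_0^3 f dx must equal u'(0) − u'(3) = -1. Indeed ∫_0^3 (3*cos(2*π*x/3) - 1/3) dx = -1, so the data are compatible. The solution is then unique only up to an additive constant (fix it e.g. by requiring ∫_0^3 u dx = 0).


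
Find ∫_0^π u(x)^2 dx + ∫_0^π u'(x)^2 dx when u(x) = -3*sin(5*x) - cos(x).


||u||_{H^1(0,π)}^2 = 118*π

u'(x) = sin(x) - 15*cos(5*x).
Expand u² and (u')² and integrate term by term on (0, π), using: for integers n ≥ 1, ∫_0^π sin²(nx) dx = ∫_0^π cos²(nx) dx = π/2; for n ≠ n', ∫_0^π sin(nx)sin(n'x) dx = ∫_0^π cos(nx)cos(n'x) dx = 0; and by product-to-sum, ∫_0^π sin(nx)cos(n'x) dx = ½∫_0^π [sin((n+n')x) + sin((n−n')x)] dx, which is 0 when n+n' is even and 2n/(n²−n'²) when n+n' is odd (it need not vanish on (0, π)).
  u² squared terms: (-1)²·∫cos(x)² dx = 1·π/2 = π/2;  (-3)²·∫sin(5x)² dx = 9·π/2 = 9*π/2.
  u² cross terms: 2·(-1)·(-3)·∫cos(x)·sin(5x) dx = 6·(0) = 0.
  So ∫_0^π u² dx = π/2 + 9*π/2 + 0 = 5*π.
  (u')² squared terms: (-15)²·∫cos(5x)² dx = 225·π/2 = 225*π/2;  (1)²·∫sin(x)² dx = 1·π/2 = π/2.
  (u')² cross terms: 2·(-15)·(1)·∫cos(5x)·sin(x) dx = -30·(0) = 0.
  So ∫_0^π (u')² dx = 225*π/2 + π/2 + 0 = 113*π.
||u||_{H^1}^2 = (5*π) + (113*π) = 118*π.


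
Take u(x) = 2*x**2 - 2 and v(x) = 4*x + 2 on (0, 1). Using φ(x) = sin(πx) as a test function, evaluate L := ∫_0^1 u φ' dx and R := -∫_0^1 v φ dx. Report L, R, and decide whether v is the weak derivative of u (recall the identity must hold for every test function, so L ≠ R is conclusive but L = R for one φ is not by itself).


LHS = -4/π, RHS = -8/π. No, v is not the weak derivative of u.

u(x) = 2*x**2 - 2, classical derivative u'(x) = 4*x.
φ(x) = sin(πx), so φ'(x) = π*cos(π*x).
Note φ(0) = φ(1) = 0, so the boundary term u·φ vanishes.
LHS = ∫_0^1 u(x) φ'(x) dx = ∫_0^1 (2*π*x^2*cos(π*x) - 2*π*cos(π*x)) dx. Term by term:
  ∫_0^1 -2*π*cos(π*x) dx = 0;  ∫_0^1 2*π*x^2*cos(π*x) dx = -4/π.
Sum: 0 − 4/π = -4/π.
So LHS = -4/π.
∫_0^1 v(x) φ(x) dx = ∫_0^1 (4*x*sin(π*x) + 2*sin(π*x)) dx. Term by term:
  ∫_0^1 2*sin(π*x) dx = 4/π;  ∫_0^1 4*x*sin(π*x) dx = 4/π.
Sum: 4/π + 4/π = 8/π.
So RHS = -∫_0^1 v(x) φ(x) dx = -8/π.
LHS − RHS = 4/π ≠ 0, so the identity fails.
(For a valid weak derivative the identity must hold for EVERY test function, in particular this one. The failure shows v is NOT the weak derivative of u.)
Correct weak derivative would be u'(x) = 4*x.


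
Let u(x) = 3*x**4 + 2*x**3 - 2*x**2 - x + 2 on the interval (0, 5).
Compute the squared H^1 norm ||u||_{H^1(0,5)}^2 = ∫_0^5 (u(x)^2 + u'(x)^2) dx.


||u||_{H^1}^2 = 182953525/42

The H^1 norm (squared) on an interval (0, L) is
  ||u||_{H^1}^2 = ∫_0^L u(x)^2 dx + ∫_0^L u'(x)^2 dx.
Compute u'(x) = 12*x**3 + 6*x**2 - 4*x - 1.
Then u(x)^2 = 9*x**8 + 12*x**7 - 8*x**6 - 14*x**5 + 12*x**4 + 12*x**3 - 7*x**2 - 4*x + 4 and u'(x)^2 = 144*x**6 + 144*x**5 - 60*x**4 - 72*x**3 + 4*x**2 + 8*x + 1.
Integrate each monomial from 0 to 5 using ∫_0^5 c·x^n dx = c·5^(n+1)/(n+1):
  ∫_0^5 u(x)^2 dx = ∫_0^5 (9*x^8 + 12*x^7 - 8*x^6 - 14*x^5 + 12*x^4 + 12*x^3 - 7*x^2 - 4*x + 4) dx. Term by term:
    ∫_0^5 9*x^8 dx = 1953125;  ∫_0^5 12*x^7 dx = 1171875/2;  ∫_0^5 -8*x^6 dx = -625000/7;
    ∫_0^5 -14*x^5 dx = -109375/3;  ∫_0^5 12*x^4 dx = 7500;  ∫_0^5 12*x^3 dx = 1875;
    ∫_0^5 -7*x^2 dx = -875/3;  ∫_0^5 -4*x dx = -50;  ∫_0^5 4 dx = 20.
  Sum: 1953125 + 1171875/2 − 625000/7 − 109375/3 + 7500 + 1875 − 875/3 − 50 + 20 = 33913205/14.
  ∫_0^5 u'(x)^2 dx = ∫_0^5 (144*x^6 + 144*x^5 - 60*x^4 - 72*x^3 + 4*x^2 + 8*x + 1) dx. Term by term:
    ∫_0^5 144*x^6 dx = 11250000/7;  ∫_0^5 144*x^5 dx = 375000;  ∫_0^5 -60*x^4 dx = -37500;
    ∫_0^5 -72*x^3 dx = -11250;  ∫_0^5 4*x^2 dx = 500/3;  ∫_0^5 8*x dx = 100;
    ∫_0^5 1 dx = 5.
  Sum: 11250000/7 + 375000 − 37500 − 11250 + 500/3 + 100 + 5 = 40606955/21.
Adding: ||u||_{H^1}^2 = 33913205/14 + 40606955/21 = 182953525/42.


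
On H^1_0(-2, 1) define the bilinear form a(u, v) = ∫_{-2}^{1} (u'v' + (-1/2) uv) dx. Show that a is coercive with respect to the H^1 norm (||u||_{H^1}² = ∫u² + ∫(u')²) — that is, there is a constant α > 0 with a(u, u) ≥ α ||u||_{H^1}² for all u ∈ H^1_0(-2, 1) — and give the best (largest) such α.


α = (-9/2 + π^2)/(9 + π^2)

Coercivity of a(·,·) on H^1_0(-2, 1) means a(u, u) ≥ α ||u||_{H^1}² for every u ∈ H^1_0.
The interval has length L = 3, and Poincaré/coercivity depend only on L. Here a(u, u) = ∫(u')² + (-1/2)·∫u².
Here c = -1/2 < 0 with |c| < (π/L)² = π^2/9, so coercivity still holds. The condition a(u,u) ≥ α||u||_{H^1}² reads (1−α)∫(u')² ≥ (α−c)∫u². Any admissible α is ≤ 1 (rapidly oscillating u have ∫u²/∫(u')² → 0), and α = 1 would force 0 ≥ (1−c)∫u², impossible since c < 1; so 1−α > 0. By the sharp Poincaré inequality on H^1_0 of an interval of length L, ∫(u')² ≥ (π/L)²∫u² with equality for the first sine mode sin(π(x−x₀)/L) (x₀ the left endpoint), so the inequality holds for all u iff (1−α)(π/L)² ≥ α − c, i.e. α ≤ ((π/L)² + c)/((π/L)² + 1) = (1 + c(L/π)²)/(1 + (L/π)²). (Direct route, valid since c ≤ 0: Poincaré gives c∫u² ≥ c(L/π)²∫(u')², so a(u,u) ≥ (1 + c(L/π)²)∫(u')², while ||u||_{H^1}² ≤ (1 + (L/π)²)∫(u')²; dividing yields the same α.) With (π/L)² = π^2/9 and c = -1/2, the largest admissible constant is α = ((π/L)² + c)/((π/L)² + 1).
Simplifying, α = (-9/2 + π^2)/(9 + π^2).


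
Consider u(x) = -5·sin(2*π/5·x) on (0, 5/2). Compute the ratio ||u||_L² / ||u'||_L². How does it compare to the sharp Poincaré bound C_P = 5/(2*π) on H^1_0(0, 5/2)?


||u||_L² / ||u'||_L² = 5/(2*π) = C_P.

u(x) = -5·sin(2*π/5·x), so u'(x) = -2*π*cos(2*π*x/5).
Writing u(x) = A·sin(kπx/L) with A = -5 and k = 1, use ∫_0^L sin²(kπx/L) dx = L/2 and ∫_0^L cos²(kπx/L) dx = L/2.
u² = 25·sin²(2*π/5·x) and (u')² = 4*π^2·cos²(2*π/5·x), and each of sin², cos² integrates to L/2 = 5/4 over (0, 5/2).
∫_0^5/2 u² dx = 125/4, so ||u||_L² = 5*sqrt(5)/2.
∫_0^5/2 (u')² dx = 5*π^2, so ||u'||_L² = sqrt(5)*π.
Ratio ||u||_L² / ||u'||_L² = 5/(2*π).
Sharp Poincaré constant on H^1_0(0, 5/2) is C_P = L/π = 5/(2*π), achieved by sin(2*π/5·x).
This is the k = 1 eigenfunction (up to amplitude), so the ratio equals the sharp Poincaré constant exactly.
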